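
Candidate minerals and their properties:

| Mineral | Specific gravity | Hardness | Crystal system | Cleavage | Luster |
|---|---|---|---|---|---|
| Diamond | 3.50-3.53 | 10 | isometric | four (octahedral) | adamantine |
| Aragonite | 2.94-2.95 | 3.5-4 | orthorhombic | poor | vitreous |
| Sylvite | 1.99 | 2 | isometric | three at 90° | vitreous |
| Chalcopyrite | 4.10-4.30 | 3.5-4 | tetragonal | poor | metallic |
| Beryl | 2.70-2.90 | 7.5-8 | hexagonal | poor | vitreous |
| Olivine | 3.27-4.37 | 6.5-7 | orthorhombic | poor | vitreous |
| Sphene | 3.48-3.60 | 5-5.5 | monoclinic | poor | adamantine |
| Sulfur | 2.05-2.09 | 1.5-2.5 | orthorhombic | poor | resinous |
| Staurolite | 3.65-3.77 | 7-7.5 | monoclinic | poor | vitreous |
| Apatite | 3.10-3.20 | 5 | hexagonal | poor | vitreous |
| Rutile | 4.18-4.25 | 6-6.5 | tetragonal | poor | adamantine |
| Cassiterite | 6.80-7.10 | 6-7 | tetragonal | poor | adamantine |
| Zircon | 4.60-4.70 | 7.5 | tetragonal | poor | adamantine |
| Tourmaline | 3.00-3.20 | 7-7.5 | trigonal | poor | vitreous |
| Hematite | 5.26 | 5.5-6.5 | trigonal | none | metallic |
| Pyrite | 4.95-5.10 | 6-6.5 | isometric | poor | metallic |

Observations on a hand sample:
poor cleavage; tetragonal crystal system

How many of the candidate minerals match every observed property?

4

Poor cleavage is inconsistent with Diamond, Sylvite, Hematite.
Tetragonal crystal system: narrows the field to Chalcopyrite, Rutile, Cassiterite, Zircon.
Remaining candidates: Cassiterite, Chalcopyrite, Rutile, Zircon.
That is 4 minerals.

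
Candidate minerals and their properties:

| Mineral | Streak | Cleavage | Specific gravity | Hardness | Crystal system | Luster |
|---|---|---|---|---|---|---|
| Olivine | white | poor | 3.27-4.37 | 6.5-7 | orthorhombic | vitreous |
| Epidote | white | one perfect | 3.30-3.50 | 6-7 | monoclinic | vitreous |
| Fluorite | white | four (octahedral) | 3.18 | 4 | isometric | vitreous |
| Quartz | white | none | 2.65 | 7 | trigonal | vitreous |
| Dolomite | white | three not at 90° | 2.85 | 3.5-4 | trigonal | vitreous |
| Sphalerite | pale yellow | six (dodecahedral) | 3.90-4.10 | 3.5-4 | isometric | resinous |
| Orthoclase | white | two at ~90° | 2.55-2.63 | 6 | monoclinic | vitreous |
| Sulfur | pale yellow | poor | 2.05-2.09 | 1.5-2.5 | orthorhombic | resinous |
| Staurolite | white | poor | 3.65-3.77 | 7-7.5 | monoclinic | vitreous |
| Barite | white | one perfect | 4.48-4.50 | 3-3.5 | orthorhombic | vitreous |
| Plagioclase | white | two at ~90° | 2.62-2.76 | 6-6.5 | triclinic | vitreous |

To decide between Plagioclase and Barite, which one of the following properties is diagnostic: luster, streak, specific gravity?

Luster: both vitreous — same for both.
Streak: both white — same for both.
Specific gravity: Plagioclase 2.62-2.76, Barite 4.48-4.50 — different.
Only specific gravity differs between Plagioclase and Barite among the listed tests.

specific gravity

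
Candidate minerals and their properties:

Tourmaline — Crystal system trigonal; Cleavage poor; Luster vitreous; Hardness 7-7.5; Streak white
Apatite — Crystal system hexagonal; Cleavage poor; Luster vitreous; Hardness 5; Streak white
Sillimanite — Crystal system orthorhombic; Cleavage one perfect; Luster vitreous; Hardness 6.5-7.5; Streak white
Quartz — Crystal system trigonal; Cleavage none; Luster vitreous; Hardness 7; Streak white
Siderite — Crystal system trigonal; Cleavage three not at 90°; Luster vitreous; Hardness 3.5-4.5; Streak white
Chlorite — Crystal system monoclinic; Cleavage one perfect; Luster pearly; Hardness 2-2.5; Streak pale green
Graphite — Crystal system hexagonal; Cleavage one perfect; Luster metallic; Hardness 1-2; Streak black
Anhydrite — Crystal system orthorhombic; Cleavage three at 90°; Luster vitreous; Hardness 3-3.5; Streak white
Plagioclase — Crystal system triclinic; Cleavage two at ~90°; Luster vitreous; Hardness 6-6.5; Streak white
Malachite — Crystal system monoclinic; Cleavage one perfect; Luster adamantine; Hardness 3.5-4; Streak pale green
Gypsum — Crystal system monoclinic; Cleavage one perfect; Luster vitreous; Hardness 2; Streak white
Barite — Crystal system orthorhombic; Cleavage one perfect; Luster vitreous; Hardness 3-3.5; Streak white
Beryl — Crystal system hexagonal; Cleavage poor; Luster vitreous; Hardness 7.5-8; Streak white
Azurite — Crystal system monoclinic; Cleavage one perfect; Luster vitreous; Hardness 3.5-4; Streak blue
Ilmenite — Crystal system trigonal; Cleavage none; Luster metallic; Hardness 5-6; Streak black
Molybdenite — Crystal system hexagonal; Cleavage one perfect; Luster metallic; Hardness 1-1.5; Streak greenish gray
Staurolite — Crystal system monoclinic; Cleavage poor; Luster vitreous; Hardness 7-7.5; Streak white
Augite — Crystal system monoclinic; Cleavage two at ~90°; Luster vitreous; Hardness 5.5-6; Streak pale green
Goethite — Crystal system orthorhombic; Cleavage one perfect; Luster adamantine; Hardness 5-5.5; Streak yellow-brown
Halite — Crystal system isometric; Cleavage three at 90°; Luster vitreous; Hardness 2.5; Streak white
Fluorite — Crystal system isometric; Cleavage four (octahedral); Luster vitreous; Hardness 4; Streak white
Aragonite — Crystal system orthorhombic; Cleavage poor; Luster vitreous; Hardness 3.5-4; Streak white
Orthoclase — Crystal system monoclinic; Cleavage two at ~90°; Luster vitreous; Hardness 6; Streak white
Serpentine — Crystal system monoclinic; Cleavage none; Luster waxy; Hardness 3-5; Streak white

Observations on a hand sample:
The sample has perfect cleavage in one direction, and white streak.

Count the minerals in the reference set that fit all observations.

Perfect cleavage in one direction — leaves Sillimanite, Chlorite, Graphite, Malachite, Gypsum, Barite, Azurite, Molybdenite, Goethite.
White streak — narrows the field to Sillimanite, Gypsum, Barite.
Consistent with every observation: Barite, Gypsum, Sillimanite.
That is 3 minerals.

3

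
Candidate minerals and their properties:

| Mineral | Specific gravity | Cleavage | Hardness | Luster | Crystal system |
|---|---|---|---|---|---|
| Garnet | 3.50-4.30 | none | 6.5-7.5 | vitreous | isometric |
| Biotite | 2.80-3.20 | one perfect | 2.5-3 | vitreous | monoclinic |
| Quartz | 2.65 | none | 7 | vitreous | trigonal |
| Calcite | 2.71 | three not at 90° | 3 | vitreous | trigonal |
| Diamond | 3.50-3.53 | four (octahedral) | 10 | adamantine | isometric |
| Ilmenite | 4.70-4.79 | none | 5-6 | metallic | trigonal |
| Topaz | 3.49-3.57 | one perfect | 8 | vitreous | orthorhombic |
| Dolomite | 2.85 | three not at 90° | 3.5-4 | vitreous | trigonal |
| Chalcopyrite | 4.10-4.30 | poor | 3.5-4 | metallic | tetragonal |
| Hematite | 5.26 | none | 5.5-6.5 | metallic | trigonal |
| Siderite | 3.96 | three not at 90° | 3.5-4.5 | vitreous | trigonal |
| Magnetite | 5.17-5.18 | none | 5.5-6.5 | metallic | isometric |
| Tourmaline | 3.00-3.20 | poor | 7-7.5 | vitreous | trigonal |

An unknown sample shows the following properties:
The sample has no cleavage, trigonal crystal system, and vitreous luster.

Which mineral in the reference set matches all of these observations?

No cleavage — Garnet, Quartz, Ilmenite, Hematite, Magnetite remain.
Trigonal crystal system is inconsistent with Garnet, Magnetite.
Vitreous luster — only Quartz remains.
The only mineral consistent with every observation is Quartz.

Quartz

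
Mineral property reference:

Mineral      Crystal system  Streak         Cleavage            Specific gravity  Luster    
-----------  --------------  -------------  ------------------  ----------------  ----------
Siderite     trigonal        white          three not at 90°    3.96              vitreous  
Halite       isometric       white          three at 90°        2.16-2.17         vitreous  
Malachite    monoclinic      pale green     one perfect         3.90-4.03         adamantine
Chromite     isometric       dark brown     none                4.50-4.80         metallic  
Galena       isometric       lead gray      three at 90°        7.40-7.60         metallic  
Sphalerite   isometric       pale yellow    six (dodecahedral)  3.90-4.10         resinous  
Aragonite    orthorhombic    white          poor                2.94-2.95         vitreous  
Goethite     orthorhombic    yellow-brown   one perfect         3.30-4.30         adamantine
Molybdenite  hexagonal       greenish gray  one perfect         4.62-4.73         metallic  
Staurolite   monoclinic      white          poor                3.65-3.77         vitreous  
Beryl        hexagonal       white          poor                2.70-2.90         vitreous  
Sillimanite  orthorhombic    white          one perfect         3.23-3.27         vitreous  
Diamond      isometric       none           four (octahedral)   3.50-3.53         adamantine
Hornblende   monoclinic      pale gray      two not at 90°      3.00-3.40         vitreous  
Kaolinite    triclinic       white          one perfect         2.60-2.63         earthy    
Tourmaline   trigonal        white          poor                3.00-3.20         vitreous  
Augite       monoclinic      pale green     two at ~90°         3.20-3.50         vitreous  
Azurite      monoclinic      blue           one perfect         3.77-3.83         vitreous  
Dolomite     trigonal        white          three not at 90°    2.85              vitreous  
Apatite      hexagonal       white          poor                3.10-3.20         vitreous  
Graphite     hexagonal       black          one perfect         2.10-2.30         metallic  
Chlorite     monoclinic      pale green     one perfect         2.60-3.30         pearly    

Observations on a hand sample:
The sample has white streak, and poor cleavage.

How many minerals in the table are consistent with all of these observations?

5

White streak: narrows the field to Siderite, Halite, Aragonite, Staurolite, Beryl, Sillimanite, Kaolinite, Tourmaline, Dolomite, Apatite.
Poor cleavage eliminates Siderite, Halite, Sillimanite, Kaolinite, Dolomite.
Consistent with every observation: Apatite, Aragonite, Beryl, Staurolite, Tourmaline.
That is 5 minerals.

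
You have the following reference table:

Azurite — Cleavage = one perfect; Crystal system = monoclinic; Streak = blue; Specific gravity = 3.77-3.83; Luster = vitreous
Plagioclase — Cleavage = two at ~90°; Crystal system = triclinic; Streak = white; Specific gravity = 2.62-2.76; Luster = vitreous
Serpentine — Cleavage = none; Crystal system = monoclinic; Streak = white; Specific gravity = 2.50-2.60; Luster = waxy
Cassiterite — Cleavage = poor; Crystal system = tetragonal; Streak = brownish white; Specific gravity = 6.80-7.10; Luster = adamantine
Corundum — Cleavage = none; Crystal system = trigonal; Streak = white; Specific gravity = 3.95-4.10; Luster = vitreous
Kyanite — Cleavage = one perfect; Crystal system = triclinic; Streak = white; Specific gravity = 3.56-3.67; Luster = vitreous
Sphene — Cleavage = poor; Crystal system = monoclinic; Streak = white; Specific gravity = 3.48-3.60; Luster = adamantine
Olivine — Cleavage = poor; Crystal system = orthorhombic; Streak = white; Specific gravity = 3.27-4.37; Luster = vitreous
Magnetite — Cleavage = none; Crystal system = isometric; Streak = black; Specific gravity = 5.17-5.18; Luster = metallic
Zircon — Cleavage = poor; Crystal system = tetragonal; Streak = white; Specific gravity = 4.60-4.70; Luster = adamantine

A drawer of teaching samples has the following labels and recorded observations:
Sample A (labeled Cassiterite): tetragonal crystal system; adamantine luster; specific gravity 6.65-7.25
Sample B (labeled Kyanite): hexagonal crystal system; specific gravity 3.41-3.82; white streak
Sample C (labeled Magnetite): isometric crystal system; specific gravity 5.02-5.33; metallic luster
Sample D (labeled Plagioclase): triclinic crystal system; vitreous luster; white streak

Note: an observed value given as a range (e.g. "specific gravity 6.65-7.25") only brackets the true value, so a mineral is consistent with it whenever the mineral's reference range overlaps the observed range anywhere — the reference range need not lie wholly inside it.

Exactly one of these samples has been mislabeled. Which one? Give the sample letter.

B

Sample A: nothing contradicts Cassiterite.
Sample B: Kyanite has triclinic system, but the record shows hexagonal crystal system — this label is wrong.
Sample C: nothing contradicts Magnetite.
Sample D: nothing contradicts Plagioclase.
Sample B is the mislabeled one.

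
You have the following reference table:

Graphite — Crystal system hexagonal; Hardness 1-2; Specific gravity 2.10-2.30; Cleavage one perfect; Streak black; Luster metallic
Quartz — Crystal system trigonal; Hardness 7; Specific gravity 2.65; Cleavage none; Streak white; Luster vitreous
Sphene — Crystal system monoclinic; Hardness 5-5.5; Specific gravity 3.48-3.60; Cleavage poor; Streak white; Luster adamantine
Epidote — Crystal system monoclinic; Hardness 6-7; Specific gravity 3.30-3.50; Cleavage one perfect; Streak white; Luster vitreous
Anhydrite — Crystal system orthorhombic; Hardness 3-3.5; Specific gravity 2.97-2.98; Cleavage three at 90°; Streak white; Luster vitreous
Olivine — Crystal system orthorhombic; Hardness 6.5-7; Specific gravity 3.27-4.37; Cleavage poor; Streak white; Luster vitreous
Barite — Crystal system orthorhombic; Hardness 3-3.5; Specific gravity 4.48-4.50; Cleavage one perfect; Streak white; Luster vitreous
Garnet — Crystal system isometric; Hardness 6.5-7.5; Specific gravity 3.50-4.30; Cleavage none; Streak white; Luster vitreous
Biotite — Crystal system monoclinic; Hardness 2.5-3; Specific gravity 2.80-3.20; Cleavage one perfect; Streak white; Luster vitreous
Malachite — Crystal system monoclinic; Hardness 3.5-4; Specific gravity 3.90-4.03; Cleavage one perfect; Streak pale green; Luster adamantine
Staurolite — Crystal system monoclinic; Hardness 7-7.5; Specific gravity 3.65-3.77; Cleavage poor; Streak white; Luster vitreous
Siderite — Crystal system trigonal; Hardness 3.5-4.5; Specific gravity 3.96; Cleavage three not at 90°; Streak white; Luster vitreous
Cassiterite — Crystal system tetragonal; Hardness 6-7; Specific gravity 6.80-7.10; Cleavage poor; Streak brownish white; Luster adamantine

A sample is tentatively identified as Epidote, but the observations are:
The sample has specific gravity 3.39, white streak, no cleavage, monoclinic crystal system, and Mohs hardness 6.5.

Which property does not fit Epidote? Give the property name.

cleavage

Specific gravity 3.39: Epidote has SG 3.30-3.50 — within range.
White streak: Epidote has white streak — within range.
No cleavage: Epidote has cleavage one perfect — outside the reference range.
Monoclinic crystal system: Epidote has monoclinic system — within range.
Mohs hardness 6.5: Epidote has hardness 6-7 — within range.
The cleavage is the one property that does not fit.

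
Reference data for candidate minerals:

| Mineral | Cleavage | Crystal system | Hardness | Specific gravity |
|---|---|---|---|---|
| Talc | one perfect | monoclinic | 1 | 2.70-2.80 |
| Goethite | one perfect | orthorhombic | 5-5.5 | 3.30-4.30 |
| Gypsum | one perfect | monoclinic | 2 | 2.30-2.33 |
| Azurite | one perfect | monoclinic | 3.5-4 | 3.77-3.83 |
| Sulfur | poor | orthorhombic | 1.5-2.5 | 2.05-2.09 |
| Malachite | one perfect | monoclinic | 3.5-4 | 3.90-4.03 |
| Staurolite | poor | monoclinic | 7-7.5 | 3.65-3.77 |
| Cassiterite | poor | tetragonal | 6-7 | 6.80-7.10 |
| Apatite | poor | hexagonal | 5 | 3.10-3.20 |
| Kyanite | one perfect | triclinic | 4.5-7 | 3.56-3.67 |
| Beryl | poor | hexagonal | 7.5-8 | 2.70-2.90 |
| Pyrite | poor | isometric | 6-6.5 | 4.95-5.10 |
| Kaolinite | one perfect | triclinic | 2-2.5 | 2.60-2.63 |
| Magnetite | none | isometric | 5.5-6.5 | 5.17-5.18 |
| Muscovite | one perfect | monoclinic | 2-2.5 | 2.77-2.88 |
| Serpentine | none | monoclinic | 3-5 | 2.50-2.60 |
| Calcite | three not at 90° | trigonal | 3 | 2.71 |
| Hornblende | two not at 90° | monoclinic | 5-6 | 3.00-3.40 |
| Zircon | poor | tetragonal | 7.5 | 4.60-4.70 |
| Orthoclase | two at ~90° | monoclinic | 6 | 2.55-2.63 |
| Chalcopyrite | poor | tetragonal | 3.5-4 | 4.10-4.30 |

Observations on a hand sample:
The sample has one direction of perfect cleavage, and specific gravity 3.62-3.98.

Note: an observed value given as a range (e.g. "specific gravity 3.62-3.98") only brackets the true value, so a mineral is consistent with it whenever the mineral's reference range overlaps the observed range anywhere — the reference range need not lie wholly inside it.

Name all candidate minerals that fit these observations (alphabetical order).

One direction of perfect cleavage: narrows the field to Talc, Goethite, Gypsum, Azurite, Malachite, Kyanite, Kaolinite, Muscovite.
Specific gravity 3.62-3.98 eliminates Talc, Gypsum, Kaolinite, Muscovite.
The minerals that satisfy all observations are Azurite, Goethite, Kyanite, Malachite.

Azurite, Goethite, Kyanite, Malachite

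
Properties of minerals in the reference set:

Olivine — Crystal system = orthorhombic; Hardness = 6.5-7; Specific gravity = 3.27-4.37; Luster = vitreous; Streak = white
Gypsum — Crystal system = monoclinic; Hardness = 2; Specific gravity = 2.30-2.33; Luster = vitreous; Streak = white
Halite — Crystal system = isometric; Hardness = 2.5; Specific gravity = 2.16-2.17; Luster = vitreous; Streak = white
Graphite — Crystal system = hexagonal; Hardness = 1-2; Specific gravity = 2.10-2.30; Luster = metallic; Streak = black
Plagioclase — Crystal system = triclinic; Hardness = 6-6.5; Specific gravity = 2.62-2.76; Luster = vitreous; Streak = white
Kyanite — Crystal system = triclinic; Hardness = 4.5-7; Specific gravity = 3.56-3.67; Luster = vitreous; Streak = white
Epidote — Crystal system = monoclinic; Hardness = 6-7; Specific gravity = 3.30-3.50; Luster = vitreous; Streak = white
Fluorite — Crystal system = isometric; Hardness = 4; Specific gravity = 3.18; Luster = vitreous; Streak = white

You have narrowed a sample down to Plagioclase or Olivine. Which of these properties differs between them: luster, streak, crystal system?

crystal system

Luster: both vitreous — no difference.
Streak: both white — no difference.
Crystal system: Plagioclase triclinic, Olivine orthorhombic — distinct.
Only crystal system differs between Plagioclase and Olivine among the listed tests.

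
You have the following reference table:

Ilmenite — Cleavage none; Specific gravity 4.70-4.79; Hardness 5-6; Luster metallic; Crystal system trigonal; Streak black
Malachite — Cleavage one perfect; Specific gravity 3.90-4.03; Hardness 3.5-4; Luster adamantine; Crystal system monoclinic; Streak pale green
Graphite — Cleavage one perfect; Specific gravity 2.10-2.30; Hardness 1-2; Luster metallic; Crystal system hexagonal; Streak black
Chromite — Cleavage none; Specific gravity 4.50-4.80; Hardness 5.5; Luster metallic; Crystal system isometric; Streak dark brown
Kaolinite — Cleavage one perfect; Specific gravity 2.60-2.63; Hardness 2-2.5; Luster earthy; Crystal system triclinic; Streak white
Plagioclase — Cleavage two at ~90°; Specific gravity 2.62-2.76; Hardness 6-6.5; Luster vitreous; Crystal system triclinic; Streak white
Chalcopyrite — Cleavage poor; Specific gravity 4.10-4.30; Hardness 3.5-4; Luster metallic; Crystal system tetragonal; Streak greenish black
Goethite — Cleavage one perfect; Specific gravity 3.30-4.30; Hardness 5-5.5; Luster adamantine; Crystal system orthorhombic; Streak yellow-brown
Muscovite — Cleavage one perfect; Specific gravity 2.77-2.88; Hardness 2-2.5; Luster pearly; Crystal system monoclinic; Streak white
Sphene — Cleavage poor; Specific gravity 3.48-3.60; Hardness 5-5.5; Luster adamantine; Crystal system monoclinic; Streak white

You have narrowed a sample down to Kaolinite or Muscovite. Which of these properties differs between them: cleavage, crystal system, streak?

Cleavage: both one perfect — shared.
Crystal system: Kaolinite triclinic, Muscovite monoclinic — these differ.
Streak: both white — shared.
Of the listed properties, crystal system is the one that separates them.

crystal system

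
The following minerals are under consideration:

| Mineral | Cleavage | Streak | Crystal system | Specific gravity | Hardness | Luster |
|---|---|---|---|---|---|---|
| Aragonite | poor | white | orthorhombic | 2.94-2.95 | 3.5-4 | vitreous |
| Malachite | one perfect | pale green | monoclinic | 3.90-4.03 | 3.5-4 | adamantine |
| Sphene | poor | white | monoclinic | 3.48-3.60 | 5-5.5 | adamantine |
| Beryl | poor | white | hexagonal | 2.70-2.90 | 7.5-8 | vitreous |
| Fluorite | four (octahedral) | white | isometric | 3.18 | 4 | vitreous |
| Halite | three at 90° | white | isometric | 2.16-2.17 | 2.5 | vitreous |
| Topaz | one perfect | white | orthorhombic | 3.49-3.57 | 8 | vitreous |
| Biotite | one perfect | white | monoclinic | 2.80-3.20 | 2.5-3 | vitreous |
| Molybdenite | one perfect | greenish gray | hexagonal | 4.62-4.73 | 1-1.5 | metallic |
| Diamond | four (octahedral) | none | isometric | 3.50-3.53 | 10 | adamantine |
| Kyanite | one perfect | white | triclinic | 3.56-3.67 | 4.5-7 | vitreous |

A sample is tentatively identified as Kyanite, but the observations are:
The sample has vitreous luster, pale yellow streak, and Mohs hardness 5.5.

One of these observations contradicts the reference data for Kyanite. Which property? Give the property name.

streak

Vitreous luster: Kyanite has vitreous luster — agrees.
Pale yellow streak: Kyanite has white streak — inconsistent.
Mohs hardness 5.5: Kyanite has hardness 4.5-7 — agrees.
Only the streak is inconsistent.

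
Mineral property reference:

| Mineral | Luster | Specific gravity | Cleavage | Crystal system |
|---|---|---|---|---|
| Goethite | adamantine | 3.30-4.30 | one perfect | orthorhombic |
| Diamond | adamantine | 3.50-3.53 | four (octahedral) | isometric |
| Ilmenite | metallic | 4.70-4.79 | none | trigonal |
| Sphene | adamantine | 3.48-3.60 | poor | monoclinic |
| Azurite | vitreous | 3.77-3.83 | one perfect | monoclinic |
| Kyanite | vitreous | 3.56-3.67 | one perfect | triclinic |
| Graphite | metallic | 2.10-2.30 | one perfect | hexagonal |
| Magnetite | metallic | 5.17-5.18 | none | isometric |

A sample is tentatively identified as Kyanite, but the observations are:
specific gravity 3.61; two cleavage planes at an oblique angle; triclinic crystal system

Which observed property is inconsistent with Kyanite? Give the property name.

cleavage

Specific gravity 3.61: Kyanite has SG 3.56-3.67 — within range.
Two cleavage planes at an oblique angle: Kyanite has cleavage one perfect — outside the reference range.
Triclinic crystal system: Kyanite has triclinic system — within range.
Only the cleavage is inconsistent.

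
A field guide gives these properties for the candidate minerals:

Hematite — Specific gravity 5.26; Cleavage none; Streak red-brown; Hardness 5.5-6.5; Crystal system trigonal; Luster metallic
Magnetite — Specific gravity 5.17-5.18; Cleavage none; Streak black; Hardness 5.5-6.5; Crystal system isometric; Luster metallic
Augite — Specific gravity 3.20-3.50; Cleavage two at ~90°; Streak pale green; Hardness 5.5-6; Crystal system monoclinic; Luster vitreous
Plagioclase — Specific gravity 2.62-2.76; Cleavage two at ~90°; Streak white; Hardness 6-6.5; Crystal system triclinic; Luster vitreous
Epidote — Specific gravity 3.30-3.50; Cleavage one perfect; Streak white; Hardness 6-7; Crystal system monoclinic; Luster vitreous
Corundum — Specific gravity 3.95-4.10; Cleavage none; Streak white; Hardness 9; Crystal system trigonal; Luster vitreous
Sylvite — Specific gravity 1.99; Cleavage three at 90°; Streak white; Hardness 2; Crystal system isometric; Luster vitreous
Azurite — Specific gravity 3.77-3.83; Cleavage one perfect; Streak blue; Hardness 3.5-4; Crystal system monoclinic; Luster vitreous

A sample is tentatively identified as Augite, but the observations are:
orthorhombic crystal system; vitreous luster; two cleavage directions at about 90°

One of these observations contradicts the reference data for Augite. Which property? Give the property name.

crystal system

Orthorhombic crystal system: Augite has monoclinic system — outside the reference range.
Vitreous luster: Augite has vitreous luster — within range.
Two cleavage directions at about 90°: Augite has cleavage two at ~90° — within range.
The crystal system is the one property that does not fit.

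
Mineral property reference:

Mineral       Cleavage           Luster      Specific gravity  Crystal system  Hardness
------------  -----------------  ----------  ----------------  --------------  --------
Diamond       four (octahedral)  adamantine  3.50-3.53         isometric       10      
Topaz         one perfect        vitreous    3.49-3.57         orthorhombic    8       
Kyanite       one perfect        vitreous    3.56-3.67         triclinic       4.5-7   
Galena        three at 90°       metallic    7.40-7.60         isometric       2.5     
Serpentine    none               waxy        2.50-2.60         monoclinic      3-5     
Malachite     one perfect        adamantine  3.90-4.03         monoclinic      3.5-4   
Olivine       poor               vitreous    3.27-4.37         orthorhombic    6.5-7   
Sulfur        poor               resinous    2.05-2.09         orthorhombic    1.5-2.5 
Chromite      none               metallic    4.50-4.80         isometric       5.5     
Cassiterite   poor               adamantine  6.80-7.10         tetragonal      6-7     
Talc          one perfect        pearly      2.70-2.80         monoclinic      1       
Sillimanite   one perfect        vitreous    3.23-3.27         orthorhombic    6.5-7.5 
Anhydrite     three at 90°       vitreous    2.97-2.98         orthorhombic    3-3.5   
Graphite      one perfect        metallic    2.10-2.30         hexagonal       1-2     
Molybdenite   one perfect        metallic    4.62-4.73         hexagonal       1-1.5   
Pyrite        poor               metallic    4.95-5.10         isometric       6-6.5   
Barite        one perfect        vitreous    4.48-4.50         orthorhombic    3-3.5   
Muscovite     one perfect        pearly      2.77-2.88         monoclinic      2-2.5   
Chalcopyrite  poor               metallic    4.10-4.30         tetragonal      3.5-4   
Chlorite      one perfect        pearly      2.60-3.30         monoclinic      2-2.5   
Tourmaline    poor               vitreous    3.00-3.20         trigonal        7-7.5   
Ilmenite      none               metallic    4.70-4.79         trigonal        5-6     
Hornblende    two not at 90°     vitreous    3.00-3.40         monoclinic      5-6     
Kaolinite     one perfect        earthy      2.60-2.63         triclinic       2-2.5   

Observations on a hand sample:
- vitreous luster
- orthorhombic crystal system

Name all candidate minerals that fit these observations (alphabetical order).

Anhydrite, Barite, Olivine, Sillimanite, Topaz

Vitreous luster — narrows the field to Topaz, Kyanite, Olivine, Sillimanite, Anhydrite, Barite, Tourmaline, Hornblende.
Orthorhombic crystal system rules out Kyanite, Tourmaline, Hornblende.
Remaining candidates: Anhydrite, Barite, Olivine, Sillimanite, Topaz.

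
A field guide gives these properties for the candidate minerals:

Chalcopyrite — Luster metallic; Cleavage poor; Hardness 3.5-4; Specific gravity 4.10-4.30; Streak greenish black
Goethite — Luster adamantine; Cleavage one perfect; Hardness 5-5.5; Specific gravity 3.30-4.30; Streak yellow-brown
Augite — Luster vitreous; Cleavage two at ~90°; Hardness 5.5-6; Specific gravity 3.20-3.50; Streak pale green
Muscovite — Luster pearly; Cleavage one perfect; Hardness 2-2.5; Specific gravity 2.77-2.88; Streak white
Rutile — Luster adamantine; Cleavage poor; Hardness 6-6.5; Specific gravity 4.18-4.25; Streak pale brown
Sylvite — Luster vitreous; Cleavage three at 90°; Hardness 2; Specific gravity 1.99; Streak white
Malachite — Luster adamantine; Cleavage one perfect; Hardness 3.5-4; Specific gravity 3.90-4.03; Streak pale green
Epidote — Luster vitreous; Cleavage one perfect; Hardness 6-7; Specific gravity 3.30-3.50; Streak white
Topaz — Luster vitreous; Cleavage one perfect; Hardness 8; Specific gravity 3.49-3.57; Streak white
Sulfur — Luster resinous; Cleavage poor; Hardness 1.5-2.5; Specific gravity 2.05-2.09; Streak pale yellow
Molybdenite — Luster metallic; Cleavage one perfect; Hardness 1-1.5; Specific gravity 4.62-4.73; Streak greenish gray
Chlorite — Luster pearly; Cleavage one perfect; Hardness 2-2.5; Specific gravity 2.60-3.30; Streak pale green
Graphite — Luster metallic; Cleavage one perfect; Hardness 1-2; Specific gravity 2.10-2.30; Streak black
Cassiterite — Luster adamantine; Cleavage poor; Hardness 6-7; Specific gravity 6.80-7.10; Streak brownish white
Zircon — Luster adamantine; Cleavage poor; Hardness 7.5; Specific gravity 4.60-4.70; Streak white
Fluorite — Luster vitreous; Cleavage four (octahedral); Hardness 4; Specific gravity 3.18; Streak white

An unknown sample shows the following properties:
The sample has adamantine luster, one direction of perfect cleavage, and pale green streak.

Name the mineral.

Adamantine luster — Goethite, Rutile, Malachite, Cassiterite, Zircon remain.
One direction of perfect cleavage — Goethite, Malachite remain.
Pale green streak is inconsistent with Goethite.
Only Malachite satisfies all observations.

Malachite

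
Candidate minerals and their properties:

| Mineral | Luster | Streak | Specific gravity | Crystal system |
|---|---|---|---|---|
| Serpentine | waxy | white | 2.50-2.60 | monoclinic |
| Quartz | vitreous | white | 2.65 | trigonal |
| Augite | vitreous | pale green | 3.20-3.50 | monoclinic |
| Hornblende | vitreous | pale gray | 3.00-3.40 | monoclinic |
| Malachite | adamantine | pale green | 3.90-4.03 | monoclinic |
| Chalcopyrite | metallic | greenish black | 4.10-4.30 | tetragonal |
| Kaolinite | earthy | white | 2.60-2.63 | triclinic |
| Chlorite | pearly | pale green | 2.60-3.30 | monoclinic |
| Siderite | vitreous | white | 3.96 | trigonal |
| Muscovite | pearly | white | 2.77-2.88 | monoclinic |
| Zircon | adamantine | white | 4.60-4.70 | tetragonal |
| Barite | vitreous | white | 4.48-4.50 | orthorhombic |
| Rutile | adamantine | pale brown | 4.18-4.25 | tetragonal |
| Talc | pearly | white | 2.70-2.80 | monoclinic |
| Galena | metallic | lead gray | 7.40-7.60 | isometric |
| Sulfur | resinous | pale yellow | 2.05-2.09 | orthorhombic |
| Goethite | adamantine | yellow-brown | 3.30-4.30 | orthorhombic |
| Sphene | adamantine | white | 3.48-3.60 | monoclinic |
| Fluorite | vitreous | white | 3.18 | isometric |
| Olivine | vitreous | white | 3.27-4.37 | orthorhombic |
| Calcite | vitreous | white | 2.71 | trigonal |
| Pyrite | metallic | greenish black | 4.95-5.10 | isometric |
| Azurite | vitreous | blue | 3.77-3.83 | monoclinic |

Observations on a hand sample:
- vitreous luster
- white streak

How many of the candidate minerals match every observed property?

Vitreous luster — narrows the field to Quartz, Augite, Hornblende, Siderite, Barite, Fluorite, Olivine, Calcite, Azurite.
White streak is inconsistent with Augite, Hornblende, Azurite.
Consistent with every observation: Barite, Calcite, Fluorite, Olivine, Quartz, Siderite.
That is 6 minerals.

6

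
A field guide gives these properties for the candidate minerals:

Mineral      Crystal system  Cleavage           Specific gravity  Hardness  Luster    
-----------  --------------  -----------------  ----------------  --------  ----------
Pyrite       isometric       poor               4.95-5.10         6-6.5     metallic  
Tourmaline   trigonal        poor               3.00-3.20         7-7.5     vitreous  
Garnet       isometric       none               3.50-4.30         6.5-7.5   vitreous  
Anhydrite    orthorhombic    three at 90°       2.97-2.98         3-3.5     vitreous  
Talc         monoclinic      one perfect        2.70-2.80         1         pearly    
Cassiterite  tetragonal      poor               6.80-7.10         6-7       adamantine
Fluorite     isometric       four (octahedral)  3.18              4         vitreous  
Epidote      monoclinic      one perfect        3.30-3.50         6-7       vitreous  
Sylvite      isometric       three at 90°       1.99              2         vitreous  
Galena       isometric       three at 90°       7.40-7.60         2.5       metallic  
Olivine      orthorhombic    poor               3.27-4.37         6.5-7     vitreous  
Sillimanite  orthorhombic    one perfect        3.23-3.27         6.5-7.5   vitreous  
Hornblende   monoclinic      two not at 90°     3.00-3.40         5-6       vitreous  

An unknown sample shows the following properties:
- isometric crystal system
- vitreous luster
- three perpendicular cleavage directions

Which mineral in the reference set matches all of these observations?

Sylvite

Isometric crystal system: narrows the field to Pyrite, Garnet, Fluorite, Sylvite, Galena.
Vitreous luster is inconsistent with Pyrite, Galena.
Three perpendicular cleavage directions: narrows the field to Sylvite.
Only Sylvite satisfies all observations.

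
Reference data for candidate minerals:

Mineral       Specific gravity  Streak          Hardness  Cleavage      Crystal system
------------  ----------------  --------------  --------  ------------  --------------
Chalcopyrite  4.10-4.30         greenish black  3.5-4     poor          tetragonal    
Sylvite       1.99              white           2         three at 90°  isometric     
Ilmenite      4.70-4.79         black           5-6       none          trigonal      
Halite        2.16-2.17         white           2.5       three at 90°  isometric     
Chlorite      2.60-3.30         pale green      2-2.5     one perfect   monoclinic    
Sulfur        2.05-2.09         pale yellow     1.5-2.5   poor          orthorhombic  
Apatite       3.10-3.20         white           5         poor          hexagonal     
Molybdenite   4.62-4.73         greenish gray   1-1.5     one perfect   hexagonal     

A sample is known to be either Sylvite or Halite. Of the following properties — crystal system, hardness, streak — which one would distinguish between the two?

hardness

Crystal system: both isometric — same for both.
Hardness: Sylvite 2, Halite 2.5 — distinct.
Streak: both white — same for both.
Of the listed properties, hardness is the one that separates them.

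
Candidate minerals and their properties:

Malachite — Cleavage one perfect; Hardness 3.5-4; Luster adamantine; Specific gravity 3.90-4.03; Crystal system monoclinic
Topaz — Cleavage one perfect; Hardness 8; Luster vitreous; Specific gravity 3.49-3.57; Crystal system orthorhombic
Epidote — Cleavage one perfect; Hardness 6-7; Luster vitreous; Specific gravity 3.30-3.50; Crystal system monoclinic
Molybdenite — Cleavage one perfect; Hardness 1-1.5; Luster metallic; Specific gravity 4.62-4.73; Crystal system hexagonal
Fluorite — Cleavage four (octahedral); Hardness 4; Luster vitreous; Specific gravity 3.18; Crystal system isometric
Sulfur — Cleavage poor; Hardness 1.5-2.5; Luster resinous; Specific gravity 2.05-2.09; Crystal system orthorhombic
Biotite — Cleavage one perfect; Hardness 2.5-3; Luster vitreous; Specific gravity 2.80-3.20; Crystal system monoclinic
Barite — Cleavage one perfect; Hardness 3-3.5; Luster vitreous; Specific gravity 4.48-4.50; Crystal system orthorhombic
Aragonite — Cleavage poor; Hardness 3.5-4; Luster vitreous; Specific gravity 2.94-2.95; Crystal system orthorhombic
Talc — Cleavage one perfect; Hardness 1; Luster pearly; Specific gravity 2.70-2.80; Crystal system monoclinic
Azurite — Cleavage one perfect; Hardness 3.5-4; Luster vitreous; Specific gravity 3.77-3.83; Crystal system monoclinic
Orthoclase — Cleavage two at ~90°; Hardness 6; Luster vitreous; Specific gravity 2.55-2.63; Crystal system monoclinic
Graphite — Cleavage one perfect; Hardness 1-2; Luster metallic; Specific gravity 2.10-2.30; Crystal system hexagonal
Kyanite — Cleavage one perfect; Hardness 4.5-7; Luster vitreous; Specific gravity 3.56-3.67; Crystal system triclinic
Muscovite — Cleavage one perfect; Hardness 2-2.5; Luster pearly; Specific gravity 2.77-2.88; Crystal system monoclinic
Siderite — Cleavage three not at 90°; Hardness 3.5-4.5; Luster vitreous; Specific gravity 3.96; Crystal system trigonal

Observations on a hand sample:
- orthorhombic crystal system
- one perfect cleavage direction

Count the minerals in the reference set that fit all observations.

2

Orthorhombic crystal system — only Topaz, Sulfur, Barite, Aragonite remain.
One perfect cleavage direction rules out Sulfur, Aragonite.
Consistent with every observation: Barite, Topaz.
That is 2 minerals.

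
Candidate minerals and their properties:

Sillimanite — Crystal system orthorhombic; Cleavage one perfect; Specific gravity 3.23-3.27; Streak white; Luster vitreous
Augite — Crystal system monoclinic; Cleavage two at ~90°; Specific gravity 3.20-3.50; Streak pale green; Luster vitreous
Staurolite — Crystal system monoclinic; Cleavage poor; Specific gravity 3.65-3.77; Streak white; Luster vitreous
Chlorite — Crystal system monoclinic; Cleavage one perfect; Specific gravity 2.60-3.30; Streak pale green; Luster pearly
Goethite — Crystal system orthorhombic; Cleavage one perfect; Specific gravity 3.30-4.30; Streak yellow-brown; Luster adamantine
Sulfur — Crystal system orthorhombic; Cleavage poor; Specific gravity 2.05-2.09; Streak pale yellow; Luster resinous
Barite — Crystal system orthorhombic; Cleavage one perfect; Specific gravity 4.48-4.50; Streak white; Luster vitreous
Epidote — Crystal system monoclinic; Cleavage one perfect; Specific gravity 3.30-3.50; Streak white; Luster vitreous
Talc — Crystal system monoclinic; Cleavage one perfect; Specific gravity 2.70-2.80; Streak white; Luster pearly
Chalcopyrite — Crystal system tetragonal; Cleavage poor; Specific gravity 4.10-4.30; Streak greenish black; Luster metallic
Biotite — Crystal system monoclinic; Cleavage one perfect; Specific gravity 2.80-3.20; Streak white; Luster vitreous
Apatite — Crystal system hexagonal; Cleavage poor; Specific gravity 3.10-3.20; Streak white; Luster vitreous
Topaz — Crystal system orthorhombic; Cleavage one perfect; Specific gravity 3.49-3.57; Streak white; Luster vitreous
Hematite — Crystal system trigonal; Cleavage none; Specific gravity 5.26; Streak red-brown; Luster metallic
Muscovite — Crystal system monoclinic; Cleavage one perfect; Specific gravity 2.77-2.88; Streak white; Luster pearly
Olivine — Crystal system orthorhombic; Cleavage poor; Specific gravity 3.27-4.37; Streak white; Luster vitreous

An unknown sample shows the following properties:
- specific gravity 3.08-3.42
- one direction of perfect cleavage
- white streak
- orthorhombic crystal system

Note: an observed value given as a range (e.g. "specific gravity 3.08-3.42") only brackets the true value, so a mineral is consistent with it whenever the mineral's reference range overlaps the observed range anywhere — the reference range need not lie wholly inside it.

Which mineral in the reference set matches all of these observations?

Sillimanite

Specific gravity 3.08-3.42: only Sillimanite, Augite, Chlorite, Goethite, Epidote, Biotite, Apatite, Olivine remain.
One direction of perfect cleavage rules out Augite, Apatite, Olivine.
White streak rules out Chlorite, Goethite.
Orthorhombic crystal system: leaves Sillimanite.
Only Sillimanite satisfies all observations.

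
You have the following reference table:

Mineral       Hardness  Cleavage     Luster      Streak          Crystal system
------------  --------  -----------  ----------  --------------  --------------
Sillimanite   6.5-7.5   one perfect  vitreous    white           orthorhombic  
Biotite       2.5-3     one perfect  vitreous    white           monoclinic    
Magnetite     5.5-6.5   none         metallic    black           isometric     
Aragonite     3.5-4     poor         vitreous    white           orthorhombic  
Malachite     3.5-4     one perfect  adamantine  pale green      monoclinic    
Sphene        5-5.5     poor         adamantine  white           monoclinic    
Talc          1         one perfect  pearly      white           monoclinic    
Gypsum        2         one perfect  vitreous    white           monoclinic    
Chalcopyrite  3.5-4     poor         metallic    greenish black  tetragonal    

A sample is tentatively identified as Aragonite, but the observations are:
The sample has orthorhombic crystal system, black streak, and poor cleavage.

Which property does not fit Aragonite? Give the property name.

streak

Orthorhombic crystal system: Aragonite has orthorhombic system — agrees.
Black streak: Aragonite has white streak — does not match.
Poor cleavage: Aragonite has cleavage poor — agrees.
The streak is the one property that does not fit.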